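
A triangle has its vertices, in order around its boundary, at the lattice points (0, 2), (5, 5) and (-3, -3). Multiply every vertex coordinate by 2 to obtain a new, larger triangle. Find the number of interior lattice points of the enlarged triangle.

Using the shoelace formula, 2A = |[0·5 − 5·2] + [5·(-3) − (-3)·5] + [(-3)·2 − 0·(-3)]| = 16, so the area is 8.
Summing gcd(|Δx|,|Δy|) over the edges gives the boundary count: gcd(5,3) + gcd(8,8) + gcd(3,5) = 1+8+1 = 10.
Scaling by 2 multiplies the area by 2² = 4 (so the new area is 32) and multiplies the boundary lattice-point count by 2, giving 20.
By Pick's theorem, the interior count of the dilated polygon is 32 − 20/2 + 1 = 23.

23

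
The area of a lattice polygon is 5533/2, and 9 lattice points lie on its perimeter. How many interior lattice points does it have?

Pick's theorem A = I + B/2 − 1 rearranges to I = A − B/2 + 1 = 5533/2 − 9/2 + 1 = 2763.

2763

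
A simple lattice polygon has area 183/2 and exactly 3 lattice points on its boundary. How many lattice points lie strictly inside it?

From Pick's theorem, I = A − B/2 + 1 = 183/2 − 3/2 + 1 = 91.

91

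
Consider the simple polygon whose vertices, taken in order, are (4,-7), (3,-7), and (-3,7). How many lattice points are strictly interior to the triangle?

Using the shoelace formula, 2A = |[4·(-7) − 3·(-7)] + [3·7 − (-3)·(-7)] + [(-3)·(-7) − 4·7]| = 14, so the area is 7.
Along each edge there are gcd(|Δx|,|Δy|)+1 lattice points, so counting each shared vertex once the boundary has gcd(1,0) + gcd(6,14) + gcd(7,14) = 1+2+7 = 10.
Pick's theorem gives I = A − B/2 + 1 = 7 − 10/2 + 1 = 3.

3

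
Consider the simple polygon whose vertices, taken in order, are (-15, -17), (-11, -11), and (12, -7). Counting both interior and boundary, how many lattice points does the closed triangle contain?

By the shoelace formula, twice the signed area is |[(-15)·(-11) − (-11)·(-17)] + [(-11)·(-7) − 12·(-11)] + [12·(-17) − (-15)·(-7)]| = 122, so the area is 61.
The number of boundary lattice points is Σ gcd(|Δx|,|Δy|) = gcd(4,6) + gcd(23,4) + gcd(27,10) = 2+1+1 = 4.
Pick's theorem gives I = A − B/2 + 1 = 61 − 4/2 + 1 = 60, so the closed region contains I + B = 60 + 4 = 64 lattice points.

64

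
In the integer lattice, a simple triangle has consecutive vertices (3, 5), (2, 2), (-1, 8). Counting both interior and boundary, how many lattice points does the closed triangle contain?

Using the shoelace formula, 2A = |(3·2 − 2·5) + (2·8 − (-1)·2) + ((-1)·5 − 3·8)| = 15, so the area is 15/2.
Along each edge there are gcd(|Δx|,|Δy|)+1 lattice points, so counting each shared vertex once the boundary has gcd(1,3) + gcd(3,6) + gcd(4,3) = 1+3+1 = 5.
Pick's theorem gives I = A − B/2 + 1 = 15/2 − 5/2 + 1 = 6, so the closed region contains I + B = 6 + 5 = 11 lattice points.

11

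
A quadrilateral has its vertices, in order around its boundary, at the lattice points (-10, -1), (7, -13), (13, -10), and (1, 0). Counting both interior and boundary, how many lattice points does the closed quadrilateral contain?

127

Using the shoelace formula, 2A = |[(-10)·(-13) − 7·(-1)] + [7·(-10) − 13·(-13)] + [13·0 − 1·(-10)] + [1·(-1) − (-10)·0]| = 245, so the area is 245/2.
The number of boundary lattice points is Σ gcd(|Δx|,|Δy|) = gcd(17,12) + gcd(6,3) + gcd(12,10) + gcd(11,1) = 1+3+2+1 = 7.
Pick's theorem gives I = A − B/2 + 1 = 245/2 − 7/2 + 1 = 120, so the closed region contains I + B = 120 + 7 = 127 lattice points.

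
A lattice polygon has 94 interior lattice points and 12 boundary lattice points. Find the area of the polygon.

99

Pick's theorem states A = I + B/2 − 1, so A = 94 + 12/2 − 1 = 99.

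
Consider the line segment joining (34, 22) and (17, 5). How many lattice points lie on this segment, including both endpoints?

The number of lattice points on a segment between lattice points is gcd(|Δx|,|Δy|) + 1 = gcd(17,17) + 1 = 17 + 1 = 18.

18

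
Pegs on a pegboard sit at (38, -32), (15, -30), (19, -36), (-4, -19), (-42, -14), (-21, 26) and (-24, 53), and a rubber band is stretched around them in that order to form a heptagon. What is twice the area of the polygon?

The shoelace formula gives twice the area as |[38·(-30) − 15·(-32)] + [15·(-36) − 19·(-30)] + [19·(-19) − (-4)·(-36)] + [(-4)·(-14) − (-42)·(-19)] + [(-42)·26 − (-21)·(-14)] + [(-21)·53 − (-24)·26] + [(-24)·(-32) − 38·53]| = 4998, so the area is 2499.

4998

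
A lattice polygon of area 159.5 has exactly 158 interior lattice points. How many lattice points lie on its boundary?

Pick's theorem gives A = I + B/2 − 1, so B = 2(A − I + 1) = 2(159.5 − 158 + 1) = 5.

5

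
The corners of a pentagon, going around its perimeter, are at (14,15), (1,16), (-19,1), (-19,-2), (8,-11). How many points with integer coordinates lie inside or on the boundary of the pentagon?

The shoelace formula gives twice the area as |[14·16 − 1·15] + [1·1 − (-19)·16] + [(-19)·(-2) − (-19)·1] + [(-19)·(-11) − 8·(-2)] + [8·15 − 14·(-11)]| = 1070, so the area is 535.
The number of boundary lattice points is Σ gcd(|Δx|,|Δy|) = gcd(13,1) + gcd(20,15) + gcd(0,3) + gcd(27,9) + gcd(6,26) = 1+5+3+9+2 = 20.
Pick's theorem gives I = A − B/2 + 1 = 535 − 20/2 + 1 = 526, so the closed region contains I + B = 526 + 20 = 546 lattice points.

546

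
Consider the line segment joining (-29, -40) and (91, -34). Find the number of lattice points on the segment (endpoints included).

7

The number of lattice points on a segment between lattice points is gcd(|Δx|,|Δy|) + 1 = gcd(120,6) + 1 = 6 + 1 = 7.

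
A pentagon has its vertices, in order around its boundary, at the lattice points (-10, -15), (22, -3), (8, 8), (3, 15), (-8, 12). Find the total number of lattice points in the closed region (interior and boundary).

Using the shoelace formula, 2A = |[(-10)·(-3) − 22·(-15)] + [22·8 − 8·(-3)] + [8·15 − 3·8] + [3·12 − (-8)·15] + [(-8)·(-15) − (-10)·12]| = 1052, so the area is 526.
Summing gcd(|Δx|,|Δy|) over the edges gives the boundary count: gcd(32,12) + gcd(14,11) + gcd(5,7) + gcd(11,3) + gcd(2,27) = 4+1+1+1+1 = 8.
Pick's theorem gives I = A − B/2 + 1 = 526 − 8/2 + 1 = 523, so the closed region contains I + B = 523 + 8 = 531 lattice points.

531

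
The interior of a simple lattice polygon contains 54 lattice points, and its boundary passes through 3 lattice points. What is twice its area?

109

Pick's theorem states A = I + B/2 − 1, so A = 54 + 3/2 − 1 = 109/2.
Hence 2A = 109.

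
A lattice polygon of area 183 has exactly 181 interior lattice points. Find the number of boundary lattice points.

Pick's theorem gives A = I + B/2 − 1, so B = 2(A − I + 1) = 2(183 − 181 + 1) = 6.

6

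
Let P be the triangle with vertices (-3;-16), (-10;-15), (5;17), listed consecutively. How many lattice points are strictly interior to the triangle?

119

By the shoelace formula, twice the signed area is |[(-3)·(-15) − (-10)·(-16)] + [(-10)·17 − 5·(-15)] + [5·(-16) − (-3)·17]| = 239, so the area is 119.5.
Summing gcd(|Δx|,|Δy|) over the edges gives the boundary count: gcd(7,1) + gcd(15,32) + gcd(8,33) = 1+1+1 = 3.
By Pick's theorem A = I + B/2 − 1, so I = 119.5 − 3/2 + 1 = 119.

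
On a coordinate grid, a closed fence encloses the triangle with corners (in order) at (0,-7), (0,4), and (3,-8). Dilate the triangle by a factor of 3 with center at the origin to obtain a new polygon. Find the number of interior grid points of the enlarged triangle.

127

The shoelace formula gives twice the area as |(0·4 − 0·(-7)) + (0·(-8) − 3·4) + (3·(-7) − 0·(-8))| = 33, so the area is 33/2.
Summing gcd(|Δx|,|Δy|) over the edges gives the boundary count: gcd(0,11) + gcd(3,12) + gcd(3,1) = 11+3+1 = 15.
Scaling by 3 multiplies the area by 3² = 9 (so the new area is 148.5) and multiplies the boundary lattice-point count by 3, giving 45.
By Pick's theorem, the interior count of the dilated polygon is 148.5 − 45/2 + 1 = 127.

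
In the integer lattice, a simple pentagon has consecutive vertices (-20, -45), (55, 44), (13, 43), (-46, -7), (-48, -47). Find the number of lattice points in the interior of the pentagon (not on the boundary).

By the shoelace formula, twice the signed area is |[(-20)·44 − 55·(-45)] + [55·43 − 13·44] + [13·(-7) − (-46)·43] + [(-46)·(-47) − (-48)·(-7)] + [(-48)·(-45) − (-20)·(-47)]| = 8321, so the area is 8321/2.
The number of boundary lattice points is Σ gcd(|Δx|,|Δy|) = gcd(75,89) + gcd(42,1) + gcd(59,50) + gcd(2,40) + gcd(28,2) = 1+1+1+2+2 = 7.
By Pick's theorem A = I + B/2 − 1, so I = 8321/2 − 7/2 + 1 = 4158.

4158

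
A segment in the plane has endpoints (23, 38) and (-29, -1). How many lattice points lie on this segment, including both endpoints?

14

The number of lattice points on a segment between lattice points is gcd(|Δx|,|Δy|) + 1 = gcd(52,39) + 1 = 13 + 1 = 14.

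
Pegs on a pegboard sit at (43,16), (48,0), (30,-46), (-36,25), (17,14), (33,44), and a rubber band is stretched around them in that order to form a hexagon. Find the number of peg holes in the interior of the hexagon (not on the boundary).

2941

Using the shoelace formula, 2A = |[43·0 − 48·16] + [48·(-46) − 30·0] + [30·25 − (-36)·(-46)] + [(-36)·14 − 17·25] + [17·44 − 33·14] + [33·16 − 43·44]| = 5889, so the area is 2944.5.
Summing gcd(|Δx|,|Δy|) over the edges gives the boundary count: gcd(5,16) + gcd(18,46) + gcd(66,71) + gcd(53,11) + gcd(16,30) + gcd(10,28) = 1+2+1+1+2+2 = 9.
Pick's theorem gives I = A − B/2 + 1 = 2944.5 − 9/2 + 1 = 2941.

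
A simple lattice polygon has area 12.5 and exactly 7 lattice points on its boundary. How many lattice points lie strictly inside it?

10

From Pick's theorem, I = A − B/2 + 1 = 12.5 − 7/2 + 1 = 10.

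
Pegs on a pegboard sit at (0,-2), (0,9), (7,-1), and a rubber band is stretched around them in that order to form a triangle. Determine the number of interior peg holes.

33

The shoelace formula gives twice the area as |[0·9 − 0·(-2)] + [0·(-1) − 7·9] + [7·(-2) − 0·(-1)]| = 77, so the area is 38.5.
The number of boundary lattice points is Σ gcd(|Δx|,|Δy|) = gcd(0,11) + gcd(7,10) + gcd(7,1) = 11+1+1 = 13.
By Pick's theorem A = I + B/2 − 1, so I = 38.5 − 13/2 + 1 = 33.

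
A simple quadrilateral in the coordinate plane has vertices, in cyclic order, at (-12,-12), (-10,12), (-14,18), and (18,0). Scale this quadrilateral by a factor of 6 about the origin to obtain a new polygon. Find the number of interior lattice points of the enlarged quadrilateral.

14653

The shoelace formula gives twice the area as |((-12)·12 − (-10)·(-12)) + ((-10)·18 − (-14)·12) + ((-14)·0 − 18·18) + (18·(-12) − (-12)·0)| = 816, so the area is 408.
The number of boundary lattice points is Σ gcd(|Δx|,|Δy|) = gcd(2,24) + gcd(4,6) + gcd(32,18) + gcd(30,12) = 2+2+2+6 = 12.
Scaling by 6 multiplies the area by 6² = 36 (so the new area is 14688) and multiplies the boundary lattice-point count by 6, giving 72.
By Pick's theorem, the interior count of the dilated polygon is 14688 − 72/2 + 1 = 14653.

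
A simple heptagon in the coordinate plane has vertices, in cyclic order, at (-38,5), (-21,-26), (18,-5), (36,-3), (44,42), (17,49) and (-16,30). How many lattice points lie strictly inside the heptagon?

3612

By the shoelace formula, twice the signed area is |((-38)·(-26) − (-21)·5) + ((-21)·(-5) − 18·(-26)) + (18·(-3) − 36·(-5)) + (36·42 − 44·(-3)) + (44·49 − 17·42) + (17·30 − (-16)·49) + ((-16)·5 − (-38)·30)| = 7232, so the area is 3616.
Along each edge there are gcd(|Δx|,|Δy|)+1 lattice points, so counting each shared vertex once the boundary has gcd(17,31) + gcd(39,21) + gcd(18,2) + gcd(8,45) + gcd(27,7) + gcd(33,19) + gcd(22,25) = 1+3+2+1+1+1+1 = 10.
By Pick's theorem A = I + B/2 − 1, so I = 3616 − 10/2 + 1 = 3612.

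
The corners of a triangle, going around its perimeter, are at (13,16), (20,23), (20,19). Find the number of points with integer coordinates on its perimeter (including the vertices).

12

Along each edge there are gcd(|Δx|,|Δy|)+1 lattice points, so counting each shared vertex once the boundary has gcd(7,7) + gcd(0,4) + gcd(7,3) = 7+4+1 = 12.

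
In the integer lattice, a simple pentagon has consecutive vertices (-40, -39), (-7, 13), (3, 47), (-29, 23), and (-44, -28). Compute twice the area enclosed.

2691

The shoelace formula gives twice the area as |((-40)·13 − (-7)·(-39)) + ((-7)·47 − 3·13) + (3·23 − (-29)·47) + ((-29)·(-28) − (-44)·23) + ((-44)·(-39) − (-40)·(-28))| = 2691, so the area is 1345.5.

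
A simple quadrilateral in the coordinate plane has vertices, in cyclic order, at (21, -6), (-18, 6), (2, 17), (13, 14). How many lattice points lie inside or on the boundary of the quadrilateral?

438

By the shoelace formula, twice the signed area is |(21·6 − (-18)·(-6)) + ((-18)·17 − 2·6) + (2·14 − 13·17) + (13·(-6) − 21·14)| = 865, so the area is 865/2.
Summing gcd(|Δx|,|Δy|) over the edges gives the boundary count: gcd(39,12) + gcd(20,11) + gcd(11,3) + gcd(8,20) = 3+1+1+4 = 9.
Pick's theorem gives I = A − B/2 + 1 = 865/2 − 9/2 + 1 = 429, so the closed region contains I + B = 429 + 9 = 438 lattice points.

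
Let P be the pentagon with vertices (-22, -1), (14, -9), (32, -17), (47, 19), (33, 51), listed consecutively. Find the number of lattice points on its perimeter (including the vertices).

12

The number of boundary lattice points is Σ gcd(|Δx|,|Δy|) = gcd(36,8) + gcd(18,8) + gcd(15,36) + gcd(14,32) + gcd(55,52) = 4+2+3+2+1 = 12.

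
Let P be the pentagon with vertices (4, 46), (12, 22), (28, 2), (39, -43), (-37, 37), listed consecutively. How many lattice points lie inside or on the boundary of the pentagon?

The shoelace formula gives twice the area as |[4·22 − 12·46] + [12·2 − 28·22] + [28·(-43) − 39·2] + [39·37 − (-37)·(-43)] + [(-37)·46 − 4·37]| = 4336, so the area is 2168.
The number of boundary lattice points is Σ gcd(|Δx|,|Δy|) = gcd(8,24) + gcd(16,20) + gcd(11,45) + gcd(76,80) + gcd(41,9) = 8+4+1+4+1 = 18.
Pick's theorem gives I = A − B/2 + 1 = 2168 − 18/2 + 1 = 2160, so the closed region contains I + B = 2160 + 18 = 2178 lattice points.

2178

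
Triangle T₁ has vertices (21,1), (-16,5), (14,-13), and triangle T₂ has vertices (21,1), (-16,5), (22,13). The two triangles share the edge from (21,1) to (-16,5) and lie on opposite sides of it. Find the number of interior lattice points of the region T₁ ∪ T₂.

The union is the simple quadrilateral with vertices (21,1), (14,-13), (-16,5), (22,13) in order.
By the shoelace formula, twice the signed area is |[21·(-13) − 14·1] + [14·5 − (-16)·(-13)] + [(-16)·13 − 22·5] + [22·1 − 21·13]| = 994, so the area is 497.
Along each edge there are gcd(|Δx|,|Δy|)+1 lattice points, so counting each shared vertex once the boundary has gcd(7,14) + gcd(30,18) + gcd(38,8) + gcd(1,12) = 7+6+2+1 = 16.
By Pick's theorem I = A − B/2 + 1 = 497 − 16/2 + 1 = 490.

490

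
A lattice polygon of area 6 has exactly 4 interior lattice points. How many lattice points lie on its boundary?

6

Pick's theorem gives A = I + B/2 − 1, so B = 2(A − I + 1) = 2(6 − 4 + 1) = 6.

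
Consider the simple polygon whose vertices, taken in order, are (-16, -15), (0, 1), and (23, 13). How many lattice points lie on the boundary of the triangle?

Along each edge there are gcd(|Δx|,|Δy|)+1 lattice points, so counting each shared vertex once the boundary has gcd(16,16) + gcd(23,12) + gcd(39,28) = 16+1+1 = 18.

18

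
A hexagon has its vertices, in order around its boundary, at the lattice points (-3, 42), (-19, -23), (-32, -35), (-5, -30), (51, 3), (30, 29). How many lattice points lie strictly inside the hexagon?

2914

The shoelace formula gives twice the area as |((-3)·(-23) − (-19)·42) + ((-19)·(-35) − (-32)·(-23)) + ((-32)·(-30) − (-5)·(-35)) + ((-5)·3 − 51·(-30)) + (51·29 − 30·3) + (30·42 − (-3)·29)| = 5832, so the area is 2916.
The number of boundary lattice points is Σ gcd(|Δx|,|Δy|) = gcd(16,65) + gcd(13,12) + gcd(27,5) + gcd(56,33) + gcd(21,26) + gcd(33,13) = 1+1+1+1+1+1 = 6.
By Pick's theorem A = I + B/2 − 1, so I = 2916 − 6/2 + 1 = 2914.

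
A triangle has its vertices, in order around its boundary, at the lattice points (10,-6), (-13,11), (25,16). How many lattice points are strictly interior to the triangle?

380

By the shoelace formula, twice the signed area is |[10·11 − (-13)·(-6)] + [(-13)·16 − 25·11] + [25·(-6) − 10·16]| = 761, so the area is 380.5.
Along each edge there are gcd(|Δx|,|Δy|)+1 lattice points, so counting each shared vertex once the boundary has gcd(23,17) + gcd(38,5) + gcd(15,22) = 1+1+1 = 3.
Pick's theorem gives I = A − B/2 + 1 = 380.5 − 3/2 + 1 = 380.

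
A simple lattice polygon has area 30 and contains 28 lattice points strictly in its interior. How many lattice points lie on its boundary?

Pick's theorem gives A = I + B/2 − 1, so B = 2(A − I + 1) = 2(30 − 28 + 1) = 6.

6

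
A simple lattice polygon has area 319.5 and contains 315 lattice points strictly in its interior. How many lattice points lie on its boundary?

Pick's theorem gives A = I + B/2 − 1, so B = 2(A − I + 1) = 2(319.5 − 315 + 1) = 11.

11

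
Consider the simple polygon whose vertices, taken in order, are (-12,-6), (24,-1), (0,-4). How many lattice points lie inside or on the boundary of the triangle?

By the shoelace formula, twice the signed area is |((-12)·(-1) − 24·(-6)) + (24·(-4) − 0·(-1)) + (0·(-6) − (-12)·(-4))| = 12, so the area is 6.
Along each edge there are gcd(|Δx|,|Δy|)+1 lattice points, so counting each shared vertex once the boundary has gcd(36,5) + gcd(24,3) + gcd(12,2) = 1+3+2 = 6.
Pick's theorem gives I = A − B/2 + 1 = 6 − 6/2 + 1 = 4, so the closed region contains I + B = 4 + 6 = 10 lattice points.

10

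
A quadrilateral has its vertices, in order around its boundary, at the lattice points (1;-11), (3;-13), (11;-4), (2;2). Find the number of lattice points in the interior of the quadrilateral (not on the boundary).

Using the shoelace formula, 2A = |[1·(-13) − 3·(-11)] + [3·(-4) − 11·(-13)] + [11·2 − 2·(-4)] + [2·(-11) − 1·2]| = 157, so the area is 157/2.
Along each edge there are gcd(|Δx|,|Δy|)+1 lattice points, so counting each shared vertex once the boundary has gcd(2,2) + gcd(8,9) + gcd(9,6) + gcd(1,13) = 2+1+3+1 = 7.
By Pick's theorem A = I + B/2 − 1, so I = 157/2 − 7/2 + 1 = 76.

76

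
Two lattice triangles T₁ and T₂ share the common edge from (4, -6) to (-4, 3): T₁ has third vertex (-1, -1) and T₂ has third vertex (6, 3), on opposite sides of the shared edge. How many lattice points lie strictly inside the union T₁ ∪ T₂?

40

The union is the simple quadrilateral with vertices (4, -6), (-1, -1), (-4, 3), (6, 3) in order.
The shoelace formula gives twice the area as |[4·(-1) − (-1)·(-6)] + [(-1)·3 − (-4)·(-1)] + [(-4)·3 − 6·3] + [6·(-6) − 4·3]| = 95, so the area is 95/2.
Along each edge there are gcd(|Δx|,|Δy|)+1 lattice points, so counting each shared vertex once the boundary has gcd(5,5) + gcd(3,4) + gcd(10,0) + gcd(2,9) = 5+1+10+1 = 17.
By Pick's theorem I = A − B/2 + 1 = 95/2 − 17/2 + 1 = 40.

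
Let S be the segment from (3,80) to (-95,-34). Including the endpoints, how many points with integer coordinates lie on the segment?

3

The number of lattice points on a segment between lattice points is gcd(|Δx|,|Δy|) + 1 = gcd(98,114) + 1 = 2 + 1 = 3.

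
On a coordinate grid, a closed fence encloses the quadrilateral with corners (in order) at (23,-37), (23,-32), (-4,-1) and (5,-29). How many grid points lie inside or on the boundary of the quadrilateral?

289

By the shoelace formula, twice the signed area is |(23·(-32) − 23·(-37)) + (23·(-1) − (-4)·(-32)) + ((-4)·(-29) − 5·(-1)) + (5·(-37) − 23·(-29))| = 567, so the area is 567/2.
Along each edge there are gcd(|Δx|,|Δy|)+1 lattice points, so counting each shared vertex once the boundary has gcd(0,5) + gcd(27,31) + gcd(9,28) + gcd(18,8) = 5+1+1+2 = 9.
Pick's theorem gives I = A − B/2 + 1 = 567/2 − 9/2 + 1 = 280, so the closed region contains I + B = 280 + 9 = 289 lattice points.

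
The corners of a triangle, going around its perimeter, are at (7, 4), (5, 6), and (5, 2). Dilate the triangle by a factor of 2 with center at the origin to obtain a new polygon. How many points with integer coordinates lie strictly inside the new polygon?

The shoelace formula gives twice the area as |(7·6 − 5·4) + (5·2 − 5·6) + (5·4 − 7·2)| = 8, so the area is 4.
Summing gcd(|Δx|,|Δy|) over the edges gives the boundary count: gcd(2,2) + gcd(0,4) + gcd(2,2) = 2+4+2 = 8.
Scaling by 2 multiplies the area by 2² = 4 (so the new area is 16) and multiplies the boundary lattice-point count by 2, giving 16.
By Pick's theorem, the interior count of the dilated polygon is 16 − 16/2 + 1 = 9.

9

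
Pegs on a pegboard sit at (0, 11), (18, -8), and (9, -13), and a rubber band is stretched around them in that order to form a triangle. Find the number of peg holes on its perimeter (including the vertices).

5

Summing gcd(|Δx|,|Δy|) over the edges gives the boundary count: gcd(18,19) + gcd(9,5) + gcd(9,24) = 1+1+3 = 5.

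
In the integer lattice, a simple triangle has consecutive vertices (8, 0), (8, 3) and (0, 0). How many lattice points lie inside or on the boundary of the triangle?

19

By the shoelace formula, twice the signed area is |(8·3 − 8·0) + (8·0 − 0·3) + (0·0 − 8·0)| = 24, so the area is 12.
Along each edge there are gcd(|Δx|,|Δy|)+1 lattice points, so counting each shared vertex once the boundary has gcd(0,3) + gcd(8,3) + gcd(8,0) = 3+1+8 = 12.
Pick's theorem gives I = A − B/2 + 1 = 12 − 12/2 + 1 = 7, so the closed region contains I + B = 7 + 12 = 19 lattice points.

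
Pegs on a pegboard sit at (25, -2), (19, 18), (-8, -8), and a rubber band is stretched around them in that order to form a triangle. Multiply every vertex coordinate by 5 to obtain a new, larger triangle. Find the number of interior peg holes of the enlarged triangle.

By the shoelace formula, twice the signed area is |[25·18 − 19·(-2)] + [19·(-8) − (-8)·18] + [(-8)·(-2) − 25·(-8)]| = 696, so the area is 348.
Along each edge there are gcd(|Δx|,|Δy|)+1 lattice points, so counting each shared vertex once the boundary has gcd(6,20) + gcd(27,26) + gcd(33,6) = 2+1+3 = 6.
Scaling by 5 multiplies the area by 5² = 25 (so the new area is 8700) and multiplies the boundary lattice-point count by 5, giving 30.
By Pick's theorem, the interior count of the dilated polygon is 8700 − 30/2 + 1 = 8686.

8686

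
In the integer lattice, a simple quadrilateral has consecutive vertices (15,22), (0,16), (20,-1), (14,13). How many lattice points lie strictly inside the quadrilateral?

151

By the shoelace formula, twice the signed area is |(15·16 − 0·22) + (0·(-1) − 20·16) + (20·13 − 14·(-1)) + (14·22 − 15·13)| = 307, so the area is 153.5.
Summing gcd(|Δx|,|Δy|) over the edges gives the boundary count: gcd(15,6) + gcd(20,17) + gcd(6,14) + gcd(1,9) = 3+1+2+1 = 7.
By Pick's theorem A = I + B/2 − 1, so I = 153.5 − 7/2 + 1 = 151.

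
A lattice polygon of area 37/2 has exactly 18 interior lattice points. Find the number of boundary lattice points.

3

Pick's theorem gives A = I + B/2 − 1, so B = 2(A − I + 1) = 2(37/2 − 18 + 1) = 3.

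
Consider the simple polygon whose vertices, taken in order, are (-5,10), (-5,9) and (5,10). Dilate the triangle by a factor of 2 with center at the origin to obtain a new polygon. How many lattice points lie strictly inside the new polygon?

By the shoelace formula, twice the signed area is |[(-5)·9 − (-5)·10] + [(-5)·10 − 5·9] + [5·10 − (-5)·10]| = 10, so the area is 5.
The number of boundary lattice points is Σ gcd(|Δx|,|Δy|) = gcd(0,1) + gcd(10,1) + gcd(10,0) = 1+1+10 = 12.
Scaling by 2 multiplies the area by 2² = 4 (so the new area is 20) and multiplies the boundary lattice-point count by 2, giving 24.
By Pick's theorem, the interior count of the dilated polygon is 20 − 24/2 + 1 = 9.

9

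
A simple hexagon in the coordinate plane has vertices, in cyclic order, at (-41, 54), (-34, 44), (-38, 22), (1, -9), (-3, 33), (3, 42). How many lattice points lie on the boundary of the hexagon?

13

Along each edge there are gcd(|Δx|,|Δy|)+1 lattice points, so counting each shared vertex once the boundary has gcd(7,10) + gcd(4,22) + gcd(39,31) + gcd(4,42) + gcd(6,9) + gcd(44,12) = 1+2+1+2+3+4 = 13.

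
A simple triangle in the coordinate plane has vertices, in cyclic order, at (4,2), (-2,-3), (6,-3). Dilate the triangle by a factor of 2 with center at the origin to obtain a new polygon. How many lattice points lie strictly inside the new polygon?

The shoelace formula gives twice the area as |(4·(-3) − (-2)·2) + ((-2)·(-3) − 6·(-3)) + (6·2 − 4·(-3))| = 40, so the area is 20.
The number of boundary lattice points is Σ gcd(|Δx|,|Δy|) = gcd(6,5) + gcd(8,0) + gcd(2,5) = 1+8+1 = 10.
Scaling by 2 multiplies the area by 2² = 4 (so the new area is 80) and multiplies the boundary lattice-point count by 2, giving 20.
By Pick's theorem, the interior count of the dilated polygon is 80 − 20/2 + 1 = 71.

71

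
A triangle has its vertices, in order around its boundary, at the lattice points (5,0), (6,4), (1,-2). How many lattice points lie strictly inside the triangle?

6

Using the shoelace formula, 2A = |(5·4 − 6·0) + (6·(-2) − 1·4) + (1·0 − 5·(-2))| = 14, so the area is 7.
Along each edge there are gcd(|Δx|,|Δy|)+1 lattice points, so counting each shared vertex once the boundary has gcd(1,4) + gcd(5,6) + gcd(4,2) = 1+1+2 = 4.
By Pick's theorem A = I + B/2 − 1, so I = 7 − 4/2 + 1 = 6.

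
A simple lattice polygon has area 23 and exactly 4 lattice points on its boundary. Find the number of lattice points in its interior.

From Pick's theorem, I = A − B/2 + 1 = 23 − 4/2 + 1 = 22.

22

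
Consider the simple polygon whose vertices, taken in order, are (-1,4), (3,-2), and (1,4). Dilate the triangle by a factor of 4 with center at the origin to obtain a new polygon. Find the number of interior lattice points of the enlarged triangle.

85

The shoelace formula gives twice the area as |[(-1)·(-2) − 3·4] + [3·4 − 1·(-2)] + [1·4 − (-1)·4]| = 12, so the area is 6.
The number of boundary lattice points is Σ gcd(|Δx|,|Δy|) = gcd(4,6) + gcd(2,6) + gcd(2,0) = 2+2+2 = 6.
Scaling by 4 multiplies the area by 4² = 16 (so the new area is 96) and multiplies the boundary lattice-point count by 4, giving 24.
By Pick's theorem, the interior count of the dilated polygon is 96 − 24/2 + 1 = 85.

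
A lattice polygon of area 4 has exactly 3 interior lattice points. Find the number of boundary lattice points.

Pick's theorem gives A = I + B/2 − 1, so B = 2(A − I + 1) = 2(4 − 3 + 1) = 4.

4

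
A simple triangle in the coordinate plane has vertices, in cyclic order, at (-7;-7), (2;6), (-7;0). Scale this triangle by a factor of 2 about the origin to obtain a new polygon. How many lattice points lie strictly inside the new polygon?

116

By the shoelace formula, twice the signed area is |[(-7)·6 − 2·(-7)] + [2·0 − (-7)·6] + [(-7)·(-7) − (-7)·0]| = 63, so the area is 63/2.
The number of boundary lattice points is Σ gcd(|Δx|,|Δy|) = gcd(9,13) + gcd(9,6) + gcd(0,7) = 1+3+7 = 11.
Scaling by 2 multiplies the area by 2² = 4 (so the new area is 126) and multiplies the boundary lattice-point count by 2, giving 22.
By Pick's theorem, the interior count of the dilated polygon is 126 − 22/2 + 1 = 116.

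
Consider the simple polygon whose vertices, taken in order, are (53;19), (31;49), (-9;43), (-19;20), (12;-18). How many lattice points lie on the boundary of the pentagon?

Along each edge there are gcd(|Δx|,|Δy|)+1 lattice points, so counting each shared vertex once the boundary has gcd(22,30) + gcd(40,6) + gcd(10,23) + gcd(31,38) + gcd(41,37) = 2+2+1+1+1 = 7.

7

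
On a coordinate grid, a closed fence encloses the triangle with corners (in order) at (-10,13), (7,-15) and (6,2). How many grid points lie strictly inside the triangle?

130

The shoelace formula gives twice the area as |[(-10)·(-15) − 7·13] + [7·2 − 6·(-15)] + [6·13 − (-10)·2]| = 261, so the area is 261/2.
The number of boundary lattice points is Σ gcd(|Δx|,|Δy|) = gcd(17,28) + gcd(1,17) + gcd(16,11) = 1+1+1 = 3.
By Pick's theorem A = I + B/2 − 1, so I = 261/2 − 3/2 + 1 = 130.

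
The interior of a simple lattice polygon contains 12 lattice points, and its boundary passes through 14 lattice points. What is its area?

18

Pick's theorem states A = I + B/2 − 1, so A = 12 + 14/2 − 1 = 18.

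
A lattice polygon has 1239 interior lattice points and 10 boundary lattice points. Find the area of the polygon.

1243

By Pick's theorem, A = I + B/2 − 1 = 1239 + 10/2 − 1 = 1243.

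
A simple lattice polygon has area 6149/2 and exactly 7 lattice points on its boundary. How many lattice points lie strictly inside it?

Pick's theorem A = I + B/2 − 1 rearranges to I = A − B/2 + 1 = 6149/2 − 7/2 + 1 = 3072.

3072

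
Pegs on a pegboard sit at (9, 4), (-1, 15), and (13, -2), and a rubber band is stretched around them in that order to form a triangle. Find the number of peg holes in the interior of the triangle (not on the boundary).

By the shoelace formula, twice the signed area is |(9·15 − (-1)·4) + ((-1)·(-2) − 13·15) + (13·4 − 9·(-2))| = 16, so the area is 8.
Summing gcd(|Δx|,|Δy|) over the edges gives the boundary count: gcd(10,11) + gcd(14,17) + gcd(4,6) = 1+1+2 = 4.
Pick's theorem gives I = A − B/2 + 1 = 8 − 4/2 + 1 = 7.

7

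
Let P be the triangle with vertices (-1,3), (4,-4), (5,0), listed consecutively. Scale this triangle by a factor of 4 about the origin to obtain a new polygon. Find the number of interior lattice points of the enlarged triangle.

The shoelace formula gives twice the area as |((-1)·(-4) − 4·3) + (4·0 − 5·(-4)) + (5·3 − (-1)·0)| = 27, so the area is 27/2.
Along each edge there are gcd(|Δx|,|Δy|)+1 lattice points, so counting each shared vertex once the boundary has gcd(5,7) + gcd(1,4) + gcd(6,3) = 1+1+3 = 5.
Scaling by 4 multiplies the area by 4² = 16 (so the new area is 216) and multiplies the boundary lattice-point count by 4, giving 20.
By Pick's theorem, the interior count of the dilated polygon is 216 − 20/2 + 1 = 207.

207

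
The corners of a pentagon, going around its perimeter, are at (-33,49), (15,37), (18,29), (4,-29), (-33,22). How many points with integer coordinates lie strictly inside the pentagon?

Using the shoelace formula, 2A = |((-33)·37 − 15·49) + (15·29 − 18·37) + (18·(-29) − 4·29) + (4·22 − (-33)·(-29)) + ((-33)·49 − (-33)·22)| = 4585, so the area is 4585/2.
The number of boundary lattice points is Σ gcd(|Δx|,|Δy|) = gcd(48,12) + gcd(3,8) + gcd(14,58) + gcd(37,51) + gcd(0,27) = 12+1+2+1+27 = 43.
By Pick's theorem A = I + B/2 − 1, so I = 4585/2 − 43/2 + 1 = 2272.

2272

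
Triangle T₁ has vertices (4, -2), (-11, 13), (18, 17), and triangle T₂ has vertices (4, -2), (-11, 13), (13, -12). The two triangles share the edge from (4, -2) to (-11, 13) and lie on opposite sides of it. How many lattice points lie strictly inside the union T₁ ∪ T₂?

The union is the simple quadrilateral with vertices (4, -2), (18, 17), (-11, 13), (13, -12) in order.
By the shoelace formula, twice the signed area is |[4·17 − 18·(-2)] + [18·13 − (-11)·17] + [(-11)·(-12) − 13·13] + [13·(-2) − 4·(-12)]| = 510, so the area is 255.
Along each edge there are gcd(|Δx|,|Δy|)+1 lattice points, so counting each shared vertex once the boundary has gcd(14,19) + gcd(29,4) + gcd(24,25) + gcd(9,10) = 1+1+1+1 = 4.
By Pick's theorem I = A − B/2 + 1 = 255 − 4/2 + 1 = 254.

254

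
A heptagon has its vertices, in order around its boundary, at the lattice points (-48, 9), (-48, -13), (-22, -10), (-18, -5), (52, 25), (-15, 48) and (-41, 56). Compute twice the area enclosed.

Using the shoelace formula, 2A = |[(-48)·(-13) − (-48)·9] + [(-48)·(-10) − (-22)·(-13)] + [(-22)·(-5) − (-18)·(-10)] + [(-18)·25 − 52·(-5)] + [52·48 − (-15)·25] + [(-15)·56 − (-41)·48] + [(-41)·9 − (-48)·56]| = 7308, so the area is 3654.

7308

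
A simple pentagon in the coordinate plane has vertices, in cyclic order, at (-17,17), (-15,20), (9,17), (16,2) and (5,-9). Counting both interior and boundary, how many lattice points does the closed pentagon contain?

508

By the shoelace formula, twice the signed area is |[(-17)·20 − (-15)·17] + [(-15)·17 − 9·20] + [9·2 − 16·17] + [16·(-9) − 5·2] + [5·17 − (-17)·(-9)]| = 996, so the area is 498.
Summing gcd(|Δx|,|Δy|) over the edges gives the boundary count: gcd(2,3) + gcd(24,3) + gcd(7,15) + gcd(11,11) + gcd(22,26) = 1+3+1+11+2 = 18.
Pick's theorem gives I = A − B/2 + 1 = 498 − 18/2 + 1 = 490, so the closed region contains I + B = 490 + 18 = 508 lattice points.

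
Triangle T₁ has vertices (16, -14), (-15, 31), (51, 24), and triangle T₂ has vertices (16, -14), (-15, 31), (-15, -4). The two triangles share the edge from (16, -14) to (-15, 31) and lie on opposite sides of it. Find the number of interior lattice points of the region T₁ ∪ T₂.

The union is the simple quadrilateral with vertices (16, -14), (51, 24), (-15, 31), (-15, -4) in order.
Using the shoelace formula, 2A = |(16·24 − 51·(-14)) + (51·31 − (-15)·24) + ((-15)·(-4) − (-15)·31) + ((-15)·(-14) − 16·(-4))| = 3838, so the area is 1919.
Along each edge there are gcd(|Δx|,|Δy|)+1 lattice points, so counting each shared vertex once the boundary has gcd(35,38) + gcd(66,7) + gcd(0,35) + gcd(31,10) = 1+1+35+1 = 38.
By Pick's theorem I = A − B/2 + 1 = 1919 − 38/2 + 1 = 1901.

1901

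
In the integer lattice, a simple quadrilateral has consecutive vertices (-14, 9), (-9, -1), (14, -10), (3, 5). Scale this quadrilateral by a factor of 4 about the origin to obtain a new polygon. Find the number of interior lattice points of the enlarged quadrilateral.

3153

The shoelace formula gives twice the area as |[(-14)·(-1) − (-9)·9] + [(-9)·(-10) − 14·(-1)] + [14·5 − 3·(-10)] + [3·9 − (-14)·5]| = 396, so the area is 198.
The number of boundary lattice points is Σ gcd(|Δx|,|Δy|) = gcd(5,10) + gcd(23,9) + gcd(11,15) + gcd(17,4) = 5+1+1+1 = 8.
Scaling by 4 multiplies the area by 4² = 16 (so the new area is 3168) and multiplies the boundary lattice-point count by 4, giving 32.
By Pick's theorem, the interior count of the dilated polygon is 3168 − 32/2 + 1 = 3153.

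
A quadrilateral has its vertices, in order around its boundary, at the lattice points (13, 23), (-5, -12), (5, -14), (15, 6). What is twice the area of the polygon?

The shoelace formula gives twice the area as |(13·(-12) − (-5)·23) + ((-5)·(-14) − 5·(-12)) + (5·6 − 15·(-14)) + (15·23 − 13·6)| = 596, so the area is 298.

596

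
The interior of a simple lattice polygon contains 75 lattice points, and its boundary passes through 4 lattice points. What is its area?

Pick's theorem states A = I + B/2 − 1, so A = 75 + 4/2 − 1 = 76.

76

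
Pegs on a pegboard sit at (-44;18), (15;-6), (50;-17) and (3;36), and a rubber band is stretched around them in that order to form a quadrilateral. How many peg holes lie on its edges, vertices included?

4

Along each edge there are gcd(|Δx|,|Δy|)+1 lattice points, so counting each shared vertex once the boundary has gcd(59,24) + gcd(35,11) + gcd(47,53) + gcd(47,18) = 1+1+1+1 = 4.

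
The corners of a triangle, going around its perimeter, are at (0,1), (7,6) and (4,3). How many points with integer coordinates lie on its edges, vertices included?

6

The number of boundary lattice points is Σ gcd(|Δx|,|Δy|) = gcd(7,5) + gcd(3,3) + gcd(4,2) = 1+3+2 = 6.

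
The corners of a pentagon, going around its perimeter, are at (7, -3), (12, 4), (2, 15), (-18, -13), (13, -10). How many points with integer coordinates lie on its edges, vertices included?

Summing gcd(|Δx|,|Δy|) over the edges gives the boundary count: gcd(5,7) + gcd(10,11) + gcd(20,28) + gcd(31,3) + gcd(6,7) = 1+1+4+1+1 = 8.

8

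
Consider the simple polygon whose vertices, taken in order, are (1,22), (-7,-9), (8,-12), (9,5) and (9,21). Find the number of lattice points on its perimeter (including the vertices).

Along each edge there are gcd(|Δx|,|Δy|)+1 lattice points, so counting each shared vertex once the boundary has gcd(8,31) + gcd(15,3) + gcd(1,17) + gcd(0,16) + gcd(8,1) = 1+3+1+16+1 = 22.

22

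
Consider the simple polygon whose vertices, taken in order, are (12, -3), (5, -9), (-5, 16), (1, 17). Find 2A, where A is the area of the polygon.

366

The shoelace formula gives twice the area as |(12·(-9) − 5·(-3)) + (5·16 − (-5)·(-9)) + ((-5)·17 − 1·16) + (1·(-3) − 12·17)| = 366, so the area is 183.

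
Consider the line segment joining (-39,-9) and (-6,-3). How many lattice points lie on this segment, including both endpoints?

4

The number of lattice points on a segment between lattice points is gcd(|Δx|,|Δy|) + 1 = gcd(33,6) + 1 = 3 + 1 = 4.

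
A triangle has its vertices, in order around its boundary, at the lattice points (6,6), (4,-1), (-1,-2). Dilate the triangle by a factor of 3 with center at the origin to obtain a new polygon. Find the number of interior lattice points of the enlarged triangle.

145

Using the shoelace formula, 2A = |[6·(-1) − 4·6] + [4·(-2) − (-1)·(-1)] + [(-1)·6 − 6·(-2)]| = 33, so the area is 16.5.
Along each edge there are gcd(|Δx|,|Δy|)+1 lattice points, so counting each shared vertex once the boundary has gcd(2,7) + gcd(5,1) + gcd(7,8) = 1+1+1 = 3.
Scaling by 3 multiplies the area by 3² = 9 (so the new area is 297/2) and multiplies the boundary lattice-point count by 3, giving 9.
By Pick's theorem, the interior count of the dilated polygon is 297/2 − 9/2 + 1 = 145.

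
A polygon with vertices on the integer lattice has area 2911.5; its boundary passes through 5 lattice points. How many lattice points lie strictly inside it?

From Pick's theorem, I = A − B/2 + 1 = 2911.5 − 5/2 + 1 = 2910.

2910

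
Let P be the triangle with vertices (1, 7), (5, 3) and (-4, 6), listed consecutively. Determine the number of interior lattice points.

9

By the shoelace formula, twice the signed area is |(1·3 − 5·7) + (5·6 − (-4)·3) + ((-4)·7 − 1·6)| = 24, so the area is 12.
Summing gcd(|Δx|,|Δy|) over the edges gives the boundary count: gcd(4,4) + gcd(9,3) + gcd(5,1) = 4+3+1 = 8.
By Pick's theorem A = I + B/2 − 1, so I = 12 − 8/2 + 1 = 9.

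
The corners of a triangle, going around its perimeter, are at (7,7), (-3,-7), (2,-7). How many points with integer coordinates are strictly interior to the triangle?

32

By the shoelace formula, twice the signed area is |[7·(-7) − (-3)·7] + [(-3)·(-7) − 2·(-7)] + [2·7 − 7·(-7)]| = 70, so the area is 35.
Summing gcd(|Δx|,|Δy|) over the edges gives the boundary count: gcd(10,14) + gcd(5,0) + gcd(5,14) = 2+5+1 = 8.
By Pick's theorem A = I + B/2 − 1, so I = 35 − 8/2 + 1 = 32.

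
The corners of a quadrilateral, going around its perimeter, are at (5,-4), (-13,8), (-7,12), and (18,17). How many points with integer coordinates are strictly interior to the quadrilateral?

296

The shoelace formula gives twice the area as |[5·8 − (-13)·(-4)] + [(-13)·12 − (-7)·8] + [(-7)·17 − 18·12] + [18·(-4) − 5·17]| = 604, so the area is 302.
Along each edge there are gcd(|Δx|,|Δy|)+1 lattice points, so counting each shared vertex once the boundary has gcd(18,12) + gcd(6,4) + gcd(25,5) + gcd(13,21) = 6+2+5+1 = 14.
By Pick's theorem A = I + B/2 − 1, so I = 302 − 14/2 + 1 = 296.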